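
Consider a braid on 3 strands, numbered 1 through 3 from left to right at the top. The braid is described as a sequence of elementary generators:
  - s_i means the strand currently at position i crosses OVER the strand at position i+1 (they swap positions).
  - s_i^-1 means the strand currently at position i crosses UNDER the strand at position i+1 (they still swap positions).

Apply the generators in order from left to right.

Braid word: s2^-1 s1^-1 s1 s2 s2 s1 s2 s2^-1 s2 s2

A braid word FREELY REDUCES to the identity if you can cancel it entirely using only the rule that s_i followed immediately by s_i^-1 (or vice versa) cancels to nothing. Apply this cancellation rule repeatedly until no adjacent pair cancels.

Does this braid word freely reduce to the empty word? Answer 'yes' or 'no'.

Gen 1 (s2^-1): push. Stack: [s2^-1]
Gen 2 (s1^-1): push. Stack: [s2^-1 s1^-1]
Gen 3 (s1): cancels prior s1^-1. Stack: [s2^-1]
Gen 4 (s2): cancels prior s2^-1. Stack: []
Gen 5 (s2): push. Stack: [s2]
Gen 6 (s1): push. Stack: [s2 s1]
Gen 7 (s2): push. Stack: [s2 s1 s2]
Gen 8 (s2^-1): cancels prior s2. Stack: [s2 s1]
Gen 9 (s2): push. Stack: [s2 s1 s2]
Gen 10 (s2): push. Stack: [s2 s1 s2 s2]
Reduced word: s2 s1 s2 s2

Answer: no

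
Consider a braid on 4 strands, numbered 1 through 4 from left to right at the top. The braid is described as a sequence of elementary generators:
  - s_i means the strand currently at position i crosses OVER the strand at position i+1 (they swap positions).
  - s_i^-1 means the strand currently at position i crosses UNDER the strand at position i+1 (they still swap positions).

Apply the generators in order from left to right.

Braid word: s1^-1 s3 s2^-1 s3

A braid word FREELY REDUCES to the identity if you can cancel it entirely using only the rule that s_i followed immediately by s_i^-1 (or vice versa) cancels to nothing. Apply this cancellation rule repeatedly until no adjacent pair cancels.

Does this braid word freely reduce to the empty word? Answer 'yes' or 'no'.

Gen 1 (s1^-1): push. Stack: [s1^-1]
Gen 2 (s3): push. Stack: [s1^-1 s3]
Gen 3 (s2^-1): push. Stack: [s1^-1 s3 s2^-1]
Gen 4 (s3): push. Stack: [s1^-1 s3 s2^-1 s3]
Reduced word: s1^-1 s3 s2^-1 s3

Answer: no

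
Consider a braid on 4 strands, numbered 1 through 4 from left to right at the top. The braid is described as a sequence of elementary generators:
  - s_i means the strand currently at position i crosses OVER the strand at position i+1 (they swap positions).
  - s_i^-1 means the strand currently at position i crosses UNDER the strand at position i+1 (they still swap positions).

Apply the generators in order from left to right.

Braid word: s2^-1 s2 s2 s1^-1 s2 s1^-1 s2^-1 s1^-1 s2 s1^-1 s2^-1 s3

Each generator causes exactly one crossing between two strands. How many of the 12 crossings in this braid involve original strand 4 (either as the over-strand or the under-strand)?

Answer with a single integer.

Answer: 1

Derivation:
Gen 1: crossing 2x3. Involves strand 4? no. Count so far: 0
Gen 2: crossing 3x2. Involves strand 4? no. Count so far: 0
Gen 3: crossing 2x3. Involves strand 4? no. Count so far: 0
Gen 4: crossing 1x3. Involves strand 4? no. Count so far: 0
Gen 5: crossing 1x2. Involves strand 4? no. Count so far: 0
Gen 6: crossing 3x2. Involves strand 4? no. Count so far: 0
Gen 7: crossing 3x1. Involves strand 4? no. Count so far: 0
Gen 8: crossing 2x1. Involves strand 4? no. Count so far: 0
Gen 9: crossing 2x3. Involves strand 4? no. Count so far: 0
Gen 10: crossing 1x3. Involves strand 4? no. Count so far: 0
Gen 11: crossing 1x2. Involves strand 4? no. Count so far: 0
Gen 12: crossing 1x4. Involves strand 4? yes. Count so far: 1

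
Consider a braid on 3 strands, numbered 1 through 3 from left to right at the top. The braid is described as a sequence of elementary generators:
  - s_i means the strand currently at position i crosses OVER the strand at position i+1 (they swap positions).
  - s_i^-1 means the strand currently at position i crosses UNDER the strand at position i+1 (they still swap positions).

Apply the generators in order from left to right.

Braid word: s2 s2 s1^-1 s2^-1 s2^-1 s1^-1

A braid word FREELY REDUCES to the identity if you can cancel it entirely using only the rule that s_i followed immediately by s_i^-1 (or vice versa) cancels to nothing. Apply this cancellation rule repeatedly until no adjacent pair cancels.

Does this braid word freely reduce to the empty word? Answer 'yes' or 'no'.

Gen 1 (s2): push. Stack: [s2]
Gen 2 (s2): push. Stack: [s2 s2]
Gen 3 (s1^-1): push. Stack: [s2 s2 s1^-1]
Gen 4 (s2^-1): push. Stack: [s2 s2 s1^-1 s2^-1]
Gen 5 (s2^-1): push. Stack: [s2 s2 s1^-1 s2^-1 s2^-1]
Gen 6 (s1^-1): push. Stack: [s2 s2 s1^-1 s2^-1 s2^-1 s1^-1]
Reduced word: s2 s2 s1^-1 s2^-1 s2^-1 s1^-1

Answer: no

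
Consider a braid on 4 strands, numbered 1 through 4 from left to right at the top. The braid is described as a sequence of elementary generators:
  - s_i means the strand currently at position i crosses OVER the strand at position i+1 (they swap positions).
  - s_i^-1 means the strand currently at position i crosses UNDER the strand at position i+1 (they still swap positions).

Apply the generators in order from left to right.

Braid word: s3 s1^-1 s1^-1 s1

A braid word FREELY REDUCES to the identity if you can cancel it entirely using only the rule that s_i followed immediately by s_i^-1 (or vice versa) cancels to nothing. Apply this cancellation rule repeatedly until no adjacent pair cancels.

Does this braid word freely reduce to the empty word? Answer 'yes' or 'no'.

Answer: no

Derivation:
Gen 1 (s3): push. Stack: [s3]
Gen 2 (s1^-1): push. Stack: [s3 s1^-1]
Gen 3 (s1^-1): push. Stack: [s3 s1^-1 s1^-1]
Gen 4 (s1): cancels prior s1^-1. Stack: [s3 s1^-1]
Reduced word: s3 s1^-1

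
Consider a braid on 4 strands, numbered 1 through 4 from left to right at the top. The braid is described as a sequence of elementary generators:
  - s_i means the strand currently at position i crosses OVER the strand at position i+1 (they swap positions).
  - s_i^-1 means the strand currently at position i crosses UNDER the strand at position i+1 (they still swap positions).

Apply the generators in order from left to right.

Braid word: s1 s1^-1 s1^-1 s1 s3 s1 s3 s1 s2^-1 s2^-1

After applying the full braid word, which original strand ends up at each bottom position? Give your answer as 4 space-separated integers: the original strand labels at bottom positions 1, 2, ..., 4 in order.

Gen 1 (s1): strand 1 crosses over strand 2. Perm now: [2 1 3 4]
Gen 2 (s1^-1): strand 2 crosses under strand 1. Perm now: [1 2 3 4]
Gen 3 (s1^-1): strand 1 crosses under strand 2. Perm now: [2 1 3 4]
Gen 4 (s1): strand 2 crosses over strand 1. Perm now: [1 2 3 4]
Gen 5 (s3): strand 3 crosses over strand 4. Perm now: [1 2 4 3]
Gen 6 (s1): strand 1 crosses over strand 2. Perm now: [2 1 4 3]
Gen 7 (s3): strand 4 crosses over strand 3. Perm now: [2 1 3 4]
Gen 8 (s1): strand 2 crosses over strand 1. Perm now: [1 2 3 4]
Gen 9 (s2^-1): strand 2 crosses under strand 3. Perm now: [1 3 2 4]
Gen 10 (s2^-1): strand 3 crosses under strand 2. Perm now: [1 2 3 4]

Answer: 1 2 3 4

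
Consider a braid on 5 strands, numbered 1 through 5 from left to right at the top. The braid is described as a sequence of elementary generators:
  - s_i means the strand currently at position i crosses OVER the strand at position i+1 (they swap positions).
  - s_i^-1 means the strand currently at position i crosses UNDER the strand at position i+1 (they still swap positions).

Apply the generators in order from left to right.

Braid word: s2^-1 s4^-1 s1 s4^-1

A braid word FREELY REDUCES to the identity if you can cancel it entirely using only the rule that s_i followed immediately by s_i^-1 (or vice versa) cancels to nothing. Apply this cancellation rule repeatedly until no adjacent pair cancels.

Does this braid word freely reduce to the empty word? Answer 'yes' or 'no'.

Gen 1 (s2^-1): push. Stack: [s2^-1]
Gen 2 (s4^-1): push. Stack: [s2^-1 s4^-1]
Gen 3 (s1): push. Stack: [s2^-1 s4^-1 s1]
Gen 4 (s4^-1): push. Stack: [s2^-1 s4^-1 s1 s4^-1]
Reduced word: s2^-1 s4^-1 s1 s4^-1

Answer: no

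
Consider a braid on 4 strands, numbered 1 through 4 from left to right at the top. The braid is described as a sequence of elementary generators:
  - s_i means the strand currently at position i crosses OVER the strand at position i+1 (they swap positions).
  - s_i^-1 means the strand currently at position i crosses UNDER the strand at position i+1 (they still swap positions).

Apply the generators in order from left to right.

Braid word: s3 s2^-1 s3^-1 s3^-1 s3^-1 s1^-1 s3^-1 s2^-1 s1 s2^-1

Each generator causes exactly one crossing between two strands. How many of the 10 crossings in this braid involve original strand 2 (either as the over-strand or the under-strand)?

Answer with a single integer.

Gen 1: crossing 3x4. Involves strand 2? no. Count so far: 0
Gen 2: crossing 2x4. Involves strand 2? yes. Count so far: 1
Gen 3: crossing 2x3. Involves strand 2? yes. Count so far: 2
Gen 4: crossing 3x2. Involves strand 2? yes. Count so far: 3
Gen 5: crossing 2x3. Involves strand 2? yes. Count so far: 4
Gen 6: crossing 1x4. Involves strand 2? no. Count so far: 4
Gen 7: crossing 3x2. Involves strand 2? yes. Count so far: 5
Gen 8: crossing 1x2. Involves strand 2? yes. Count so far: 6
Gen 9: crossing 4x2. Involves strand 2? yes. Count so far: 7
Gen 10: crossing 4x1. Involves strand 2? no. Count so far: 7

Answer: 7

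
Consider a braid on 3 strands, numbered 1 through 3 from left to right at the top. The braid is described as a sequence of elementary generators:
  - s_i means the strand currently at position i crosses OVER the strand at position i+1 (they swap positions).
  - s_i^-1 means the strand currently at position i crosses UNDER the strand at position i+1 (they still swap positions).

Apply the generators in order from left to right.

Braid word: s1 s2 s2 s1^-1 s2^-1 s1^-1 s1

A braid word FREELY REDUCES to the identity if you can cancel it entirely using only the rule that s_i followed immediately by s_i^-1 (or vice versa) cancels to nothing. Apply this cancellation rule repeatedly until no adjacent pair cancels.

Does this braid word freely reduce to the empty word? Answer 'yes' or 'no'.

Answer: no

Derivation:
Gen 1 (s1): push. Stack: [s1]
Gen 2 (s2): push. Stack: [s1 s2]
Gen 3 (s2): push. Stack: [s1 s2 s2]
Gen 4 (s1^-1): push. Stack: [s1 s2 s2 s1^-1]
Gen 5 (s2^-1): push. Stack: [s1 s2 s2 s1^-1 s2^-1]
Gen 6 (s1^-1): push. Stack: [s1 s2 s2 s1^-1 s2^-1 s1^-1]
Gen 7 (s1): cancels prior s1^-1. Stack: [s1 s2 s2 s1^-1 s2^-1]
Reduced word: s1 s2 s2 s1^-1 s2^-1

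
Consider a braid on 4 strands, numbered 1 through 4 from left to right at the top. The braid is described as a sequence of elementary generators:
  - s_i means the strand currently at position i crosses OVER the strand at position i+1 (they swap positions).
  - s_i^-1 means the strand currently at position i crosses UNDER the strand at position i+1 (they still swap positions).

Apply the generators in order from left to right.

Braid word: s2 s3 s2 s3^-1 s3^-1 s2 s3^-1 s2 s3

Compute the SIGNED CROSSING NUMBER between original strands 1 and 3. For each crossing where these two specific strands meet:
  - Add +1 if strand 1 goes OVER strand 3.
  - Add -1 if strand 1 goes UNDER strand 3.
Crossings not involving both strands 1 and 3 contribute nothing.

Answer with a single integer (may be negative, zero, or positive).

Gen 1: crossing 2x3. Both 1&3? no. Sum: 0
Gen 2: crossing 2x4. Both 1&3? no. Sum: 0
Gen 3: crossing 3x4. Both 1&3? no. Sum: 0
Gen 4: crossing 3x2. Both 1&3? no. Sum: 0
Gen 5: crossing 2x3. Both 1&3? no. Sum: 0
Gen 6: crossing 4x3. Both 1&3? no. Sum: 0
Gen 7: crossing 4x2. Both 1&3? no. Sum: 0
Gen 8: crossing 3x2. Both 1&3? no. Sum: 0
Gen 9: crossing 3x4. Both 1&3? no. Sum: 0

Answer: 0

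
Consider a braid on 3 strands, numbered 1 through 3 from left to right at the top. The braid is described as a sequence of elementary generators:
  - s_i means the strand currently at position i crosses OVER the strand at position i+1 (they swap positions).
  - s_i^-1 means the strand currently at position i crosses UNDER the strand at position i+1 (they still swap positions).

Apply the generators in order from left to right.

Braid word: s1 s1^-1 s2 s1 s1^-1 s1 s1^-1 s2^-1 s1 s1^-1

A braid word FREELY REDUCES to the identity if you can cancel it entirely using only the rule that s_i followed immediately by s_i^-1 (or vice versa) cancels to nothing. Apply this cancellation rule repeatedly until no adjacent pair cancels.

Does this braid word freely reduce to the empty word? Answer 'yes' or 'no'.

Answer: yes

Derivation:
Gen 1 (s1): push. Stack: [s1]
Gen 2 (s1^-1): cancels prior s1. Stack: []
Gen 3 (s2): push. Stack: [s2]
Gen 4 (s1): push. Stack: [s2 s1]
Gen 5 (s1^-1): cancels prior s1. Stack: [s2]
Gen 6 (s1): push. Stack: [s2 s1]
Gen 7 (s1^-1): cancels prior s1. Stack: [s2]
Gen 8 (s2^-1): cancels prior s2. Stack: []
Gen 9 (s1): push. Stack: [s1]
Gen 10 (s1^-1): cancels prior s1. Stack: []
Reduced word: (empty)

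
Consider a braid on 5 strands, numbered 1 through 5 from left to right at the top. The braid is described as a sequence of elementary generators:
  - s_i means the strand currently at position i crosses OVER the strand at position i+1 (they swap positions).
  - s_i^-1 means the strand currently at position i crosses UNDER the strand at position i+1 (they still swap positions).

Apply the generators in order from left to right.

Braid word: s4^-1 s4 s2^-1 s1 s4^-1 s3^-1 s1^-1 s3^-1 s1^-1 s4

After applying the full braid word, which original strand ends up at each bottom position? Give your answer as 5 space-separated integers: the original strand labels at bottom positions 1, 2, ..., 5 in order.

Answer: 3 1 2 4 5

Derivation:
Gen 1 (s4^-1): strand 4 crosses under strand 5. Perm now: [1 2 3 5 4]
Gen 2 (s4): strand 5 crosses over strand 4. Perm now: [1 2 3 4 5]
Gen 3 (s2^-1): strand 2 crosses under strand 3. Perm now: [1 3 2 4 5]
Gen 4 (s1): strand 1 crosses over strand 3. Perm now: [3 1 2 4 5]
Gen 5 (s4^-1): strand 4 crosses under strand 5. Perm now: [3 1 2 5 4]
Gen 6 (s3^-1): strand 2 crosses under strand 5. Perm now: [3 1 5 2 4]
Gen 7 (s1^-1): strand 3 crosses under strand 1. Perm now: [1 3 5 2 4]
Gen 8 (s3^-1): strand 5 crosses under strand 2. Perm now: [1 3 2 5 4]
Gen 9 (s1^-1): strand 1 crosses under strand 3. Perm now: [3 1 2 5 4]
Gen 10 (s4): strand 5 crosses over strand 4. Perm now: [3 1 2 4 5]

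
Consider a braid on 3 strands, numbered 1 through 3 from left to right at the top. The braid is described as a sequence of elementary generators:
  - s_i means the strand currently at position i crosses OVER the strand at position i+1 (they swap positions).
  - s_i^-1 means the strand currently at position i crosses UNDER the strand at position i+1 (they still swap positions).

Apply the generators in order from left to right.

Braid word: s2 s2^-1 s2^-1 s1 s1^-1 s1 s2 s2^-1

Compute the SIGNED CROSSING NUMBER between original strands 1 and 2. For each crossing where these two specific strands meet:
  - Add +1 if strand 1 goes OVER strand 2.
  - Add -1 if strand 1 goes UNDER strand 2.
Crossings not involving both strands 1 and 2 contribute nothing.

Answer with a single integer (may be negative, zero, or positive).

Gen 1: crossing 2x3. Both 1&2? no. Sum: 0
Gen 2: crossing 3x2. Both 1&2? no. Sum: 0
Gen 3: crossing 2x3. Both 1&2? no. Sum: 0
Gen 4: crossing 1x3. Both 1&2? no. Sum: 0
Gen 5: crossing 3x1. Both 1&2? no. Sum: 0
Gen 6: crossing 1x3. Both 1&2? no. Sum: 0
Gen 7: 1 over 2. Both 1&2? yes. Contrib: +1. Sum: 1
Gen 8: 2 under 1. Both 1&2? yes. Contrib: +1. Sum: 2

Answer: 2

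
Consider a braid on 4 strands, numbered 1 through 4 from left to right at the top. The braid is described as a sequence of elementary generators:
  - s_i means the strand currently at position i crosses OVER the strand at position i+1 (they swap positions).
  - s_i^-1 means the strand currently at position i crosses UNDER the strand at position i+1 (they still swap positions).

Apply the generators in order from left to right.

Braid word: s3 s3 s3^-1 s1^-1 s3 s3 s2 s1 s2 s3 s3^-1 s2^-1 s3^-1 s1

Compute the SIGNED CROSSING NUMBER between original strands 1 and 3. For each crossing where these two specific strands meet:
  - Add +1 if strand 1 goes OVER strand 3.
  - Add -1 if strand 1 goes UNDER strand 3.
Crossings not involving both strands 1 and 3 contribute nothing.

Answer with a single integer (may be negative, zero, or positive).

Answer: -1

Derivation:
Gen 1: crossing 3x4. Both 1&3? no. Sum: 0
Gen 2: crossing 4x3. Both 1&3? no. Sum: 0
Gen 3: crossing 3x4. Both 1&3? no. Sum: 0
Gen 4: crossing 1x2. Both 1&3? no. Sum: 0
Gen 5: crossing 4x3. Both 1&3? no. Sum: 0
Gen 6: crossing 3x4. Both 1&3? no. Sum: 0
Gen 7: crossing 1x4. Both 1&3? no. Sum: 0
Gen 8: crossing 2x4. Both 1&3? no. Sum: 0
Gen 9: crossing 2x1. Both 1&3? no. Sum: 0
Gen 10: crossing 2x3. Both 1&3? no. Sum: 0
Gen 11: crossing 3x2. Both 1&3? no. Sum: 0
Gen 12: crossing 1x2. Both 1&3? no. Sum: 0
Gen 13: 1 under 3. Both 1&3? yes. Contrib: -1. Sum: -1
Gen 14: crossing 4x2. Both 1&3? no. Sum: -1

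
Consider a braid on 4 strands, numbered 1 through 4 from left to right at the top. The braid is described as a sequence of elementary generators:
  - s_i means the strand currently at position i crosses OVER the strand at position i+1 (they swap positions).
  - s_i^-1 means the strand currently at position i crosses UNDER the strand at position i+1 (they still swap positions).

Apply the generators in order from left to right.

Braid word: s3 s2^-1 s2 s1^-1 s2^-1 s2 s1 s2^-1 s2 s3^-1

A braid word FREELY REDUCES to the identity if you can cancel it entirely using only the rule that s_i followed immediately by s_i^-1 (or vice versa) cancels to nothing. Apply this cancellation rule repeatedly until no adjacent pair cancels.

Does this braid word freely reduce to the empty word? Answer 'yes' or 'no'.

Answer: yes

Derivation:
Gen 1 (s3): push. Stack: [s3]
Gen 2 (s2^-1): push. Stack: [s3 s2^-1]
Gen 3 (s2): cancels prior s2^-1. Stack: [s3]
Gen 4 (s1^-1): push. Stack: [s3 s1^-1]
Gen 5 (s2^-1): push. Stack: [s3 s1^-1 s2^-1]
Gen 6 (s2): cancels prior s2^-1. Stack: [s3 s1^-1]
Gen 7 (s1): cancels prior s1^-1. Stack: [s3]
Gen 8 (s2^-1): push. Stack: [s3 s2^-1]
Gen 9 (s2): cancels prior s2^-1. Stack: [s3]
Gen 10 (s3^-1): cancels prior s3. Stack: []
Reduced word: (empty)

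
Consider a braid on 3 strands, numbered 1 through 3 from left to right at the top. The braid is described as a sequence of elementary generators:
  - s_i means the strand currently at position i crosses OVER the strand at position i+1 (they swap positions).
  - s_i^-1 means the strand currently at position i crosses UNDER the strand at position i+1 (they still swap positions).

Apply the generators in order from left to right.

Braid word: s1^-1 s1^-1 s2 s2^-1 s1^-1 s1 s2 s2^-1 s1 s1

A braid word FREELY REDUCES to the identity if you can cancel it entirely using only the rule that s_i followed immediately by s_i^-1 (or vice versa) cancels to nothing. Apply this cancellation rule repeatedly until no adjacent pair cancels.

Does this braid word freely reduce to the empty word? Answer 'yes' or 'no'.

Gen 1 (s1^-1): push. Stack: [s1^-1]
Gen 2 (s1^-1): push. Stack: [s1^-1 s1^-1]
Gen 3 (s2): push. Stack: [s1^-1 s1^-1 s2]
Gen 4 (s2^-1): cancels prior s2. Stack: [s1^-1 s1^-1]
Gen 5 (s1^-1): push. Stack: [s1^-1 s1^-1 s1^-1]
Gen 6 (s1): cancels prior s1^-1. Stack: [s1^-1 s1^-1]
Gen 7 (s2): push. Stack: [s1^-1 s1^-1 s2]
Gen 8 (s2^-1): cancels prior s2. Stack: [s1^-1 s1^-1]
Gen 9 (s1): cancels prior s1^-1. Stack: [s1^-1]
Gen 10 (s1): cancels prior s1^-1. Stack: []
Reduced word: (empty)

Answer: yes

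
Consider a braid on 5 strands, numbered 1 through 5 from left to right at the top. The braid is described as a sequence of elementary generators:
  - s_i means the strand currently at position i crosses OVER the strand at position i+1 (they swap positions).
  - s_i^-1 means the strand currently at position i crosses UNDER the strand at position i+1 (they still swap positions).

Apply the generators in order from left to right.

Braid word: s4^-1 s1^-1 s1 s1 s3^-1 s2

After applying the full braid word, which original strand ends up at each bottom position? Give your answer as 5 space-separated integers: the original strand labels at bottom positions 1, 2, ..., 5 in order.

Answer: 2 5 1 3 4

Derivation:
Gen 1 (s4^-1): strand 4 crosses under strand 5. Perm now: [1 2 3 5 4]
Gen 2 (s1^-1): strand 1 crosses under strand 2. Perm now: [2 1 3 5 4]
Gen 3 (s1): strand 2 crosses over strand 1. Perm now: [1 2 3 5 4]
Gen 4 (s1): strand 1 crosses over strand 2. Perm now: [2 1 3 5 4]
Gen 5 (s3^-1): strand 3 crosses under strand 5. Perm now: [2 1 5 3 4]
Gen 6 (s2): strand 1 crosses over strand 5. Perm now: [2 5 1 3 4]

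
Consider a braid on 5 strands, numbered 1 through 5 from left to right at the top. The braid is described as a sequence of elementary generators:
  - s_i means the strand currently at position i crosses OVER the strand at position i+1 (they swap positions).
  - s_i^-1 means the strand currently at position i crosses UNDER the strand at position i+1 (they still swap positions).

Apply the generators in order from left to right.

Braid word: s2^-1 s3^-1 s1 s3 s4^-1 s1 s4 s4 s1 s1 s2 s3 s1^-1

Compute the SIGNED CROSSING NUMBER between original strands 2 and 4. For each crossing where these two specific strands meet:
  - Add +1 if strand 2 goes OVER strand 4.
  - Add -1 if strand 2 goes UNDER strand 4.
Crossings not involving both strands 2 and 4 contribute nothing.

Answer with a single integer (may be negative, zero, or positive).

Gen 1: crossing 2x3. Both 2&4? no. Sum: 0
Gen 2: 2 under 4. Both 2&4? yes. Contrib: -1. Sum: -1
Gen 3: crossing 1x3. Both 2&4? no. Sum: -1
Gen 4: 4 over 2. Both 2&4? yes. Contrib: -1. Sum: -2
Gen 5: crossing 4x5. Both 2&4? no. Sum: -2
Gen 6: crossing 3x1. Both 2&4? no. Sum: -2
Gen 7: crossing 5x4. Both 2&4? no. Sum: -2
Gen 8: crossing 4x5. Both 2&4? no. Sum: -2
Gen 9: crossing 1x3. Both 2&4? no. Sum: -2
Gen 10: crossing 3x1. Both 2&4? no. Sum: -2
Gen 11: crossing 3x2. Both 2&4? no. Sum: -2
Gen 12: crossing 3x5. Both 2&4? no. Sum: -2
Gen 13: crossing 1x2. Both 2&4? no. Sum: -2

Answer: -2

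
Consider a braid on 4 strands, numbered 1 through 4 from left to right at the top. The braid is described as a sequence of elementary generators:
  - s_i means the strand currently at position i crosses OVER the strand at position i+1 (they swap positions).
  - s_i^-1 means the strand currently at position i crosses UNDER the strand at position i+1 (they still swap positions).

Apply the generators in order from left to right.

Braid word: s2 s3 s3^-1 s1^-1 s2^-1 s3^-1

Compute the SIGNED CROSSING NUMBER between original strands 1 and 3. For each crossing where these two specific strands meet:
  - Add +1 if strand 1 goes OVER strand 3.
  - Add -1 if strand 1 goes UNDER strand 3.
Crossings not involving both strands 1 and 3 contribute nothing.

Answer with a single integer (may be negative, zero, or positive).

Answer: -1

Derivation:
Gen 1: crossing 2x3. Both 1&3? no. Sum: 0
Gen 2: crossing 2x4. Both 1&3? no. Sum: 0
Gen 3: crossing 4x2. Both 1&3? no. Sum: 0
Gen 4: 1 under 3. Both 1&3? yes. Contrib: -1. Sum: -1
Gen 5: crossing 1x2. Both 1&3? no. Sum: -1
Gen 6: crossing 1x4. Both 1&3? no. Sum: -1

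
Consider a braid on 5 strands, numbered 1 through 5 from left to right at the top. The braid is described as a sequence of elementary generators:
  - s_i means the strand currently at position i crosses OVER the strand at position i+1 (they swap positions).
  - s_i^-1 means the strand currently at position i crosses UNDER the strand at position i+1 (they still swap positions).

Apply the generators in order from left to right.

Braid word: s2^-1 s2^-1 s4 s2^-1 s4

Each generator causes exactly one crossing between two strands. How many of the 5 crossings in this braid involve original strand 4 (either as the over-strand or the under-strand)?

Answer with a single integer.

Answer: 2

Derivation:
Gen 1: crossing 2x3. Involves strand 4? no. Count so far: 0
Gen 2: crossing 3x2. Involves strand 4? no. Count so far: 0
Gen 3: crossing 4x5. Involves strand 4? yes. Count so far: 1
Gen 4: crossing 2x3. Involves strand 4? no. Count so far: 1
Gen 5: crossing 5x4. Involves strand 4? yes. Count so far: 2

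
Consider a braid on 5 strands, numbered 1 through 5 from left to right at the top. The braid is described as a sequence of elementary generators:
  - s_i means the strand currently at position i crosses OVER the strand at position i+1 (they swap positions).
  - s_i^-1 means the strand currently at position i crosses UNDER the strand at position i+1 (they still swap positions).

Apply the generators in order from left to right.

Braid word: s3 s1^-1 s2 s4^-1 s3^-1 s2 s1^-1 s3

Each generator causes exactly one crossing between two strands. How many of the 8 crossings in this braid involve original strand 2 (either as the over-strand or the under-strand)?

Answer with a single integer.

Gen 1: crossing 3x4. Involves strand 2? no. Count so far: 0
Gen 2: crossing 1x2. Involves strand 2? yes. Count so far: 1
Gen 3: crossing 1x4. Involves strand 2? no. Count so far: 1
Gen 4: crossing 3x5. Involves strand 2? no. Count so far: 1
Gen 5: crossing 1x5. Involves strand 2? no. Count so far: 1
Gen 6: crossing 4x5. Involves strand 2? no. Count so far: 1
Gen 7: crossing 2x5. Involves strand 2? yes. Count so far: 2
Gen 8: crossing 4x1. Involves strand 2? no. Count so far: 2

Answer: 2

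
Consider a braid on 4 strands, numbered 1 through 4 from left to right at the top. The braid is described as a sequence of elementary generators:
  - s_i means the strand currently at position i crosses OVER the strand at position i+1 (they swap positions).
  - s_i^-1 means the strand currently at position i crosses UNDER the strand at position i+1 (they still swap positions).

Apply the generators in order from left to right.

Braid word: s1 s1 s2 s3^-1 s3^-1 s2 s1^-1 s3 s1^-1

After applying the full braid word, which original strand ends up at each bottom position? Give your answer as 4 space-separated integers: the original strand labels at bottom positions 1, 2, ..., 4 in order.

Gen 1 (s1): strand 1 crosses over strand 2. Perm now: [2 1 3 4]
Gen 2 (s1): strand 2 crosses over strand 1. Perm now: [1 2 3 4]
Gen 3 (s2): strand 2 crosses over strand 3. Perm now: [1 3 2 4]
Gen 4 (s3^-1): strand 2 crosses under strand 4. Perm now: [1 3 4 2]
Gen 5 (s3^-1): strand 4 crosses under strand 2. Perm now: [1 3 2 4]
Gen 6 (s2): strand 3 crosses over strand 2. Perm now: [1 2 3 4]
Gen 7 (s1^-1): strand 1 crosses under strand 2. Perm now: [2 1 3 4]
Gen 8 (s3): strand 3 crosses over strand 4. Perm now: [2 1 4 3]
Gen 9 (s1^-1): strand 2 crosses under strand 1. Perm now: [1 2 4 3]

Answer: 1 2 4 3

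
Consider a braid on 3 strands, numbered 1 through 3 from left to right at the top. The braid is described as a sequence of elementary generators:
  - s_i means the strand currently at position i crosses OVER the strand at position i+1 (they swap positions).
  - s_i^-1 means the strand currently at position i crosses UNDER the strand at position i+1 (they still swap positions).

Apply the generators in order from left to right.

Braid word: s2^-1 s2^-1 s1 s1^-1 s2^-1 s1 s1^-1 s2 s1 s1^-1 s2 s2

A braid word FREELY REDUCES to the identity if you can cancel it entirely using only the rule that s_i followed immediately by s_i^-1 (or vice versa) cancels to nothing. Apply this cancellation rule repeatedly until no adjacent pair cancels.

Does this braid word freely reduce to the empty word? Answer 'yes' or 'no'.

Gen 1 (s2^-1): push. Stack: [s2^-1]
Gen 2 (s2^-1): push. Stack: [s2^-1 s2^-1]
Gen 3 (s1): push. Stack: [s2^-1 s2^-1 s1]
Gen 4 (s1^-1): cancels prior s1. Stack: [s2^-1 s2^-1]
Gen 5 (s2^-1): push. Stack: [s2^-1 s2^-1 s2^-1]
Gen 6 (s1): push. Stack: [s2^-1 s2^-1 s2^-1 s1]
Gen 7 (s1^-1): cancels prior s1. Stack: [s2^-1 s2^-1 s2^-1]
Gen 8 (s2): cancels prior s2^-1. Stack: [s2^-1 s2^-1]
Gen 9 (s1): push. Stack: [s2^-1 s2^-1 s1]
Gen 10 (s1^-1): cancels prior s1. Stack: [s2^-1 s2^-1]
Gen 11 (s2): cancels prior s2^-1. Stack: [s2^-1]
Gen 12 (s2): cancels prior s2^-1. Stack: []
Reduced word: (empty)

Answer: yes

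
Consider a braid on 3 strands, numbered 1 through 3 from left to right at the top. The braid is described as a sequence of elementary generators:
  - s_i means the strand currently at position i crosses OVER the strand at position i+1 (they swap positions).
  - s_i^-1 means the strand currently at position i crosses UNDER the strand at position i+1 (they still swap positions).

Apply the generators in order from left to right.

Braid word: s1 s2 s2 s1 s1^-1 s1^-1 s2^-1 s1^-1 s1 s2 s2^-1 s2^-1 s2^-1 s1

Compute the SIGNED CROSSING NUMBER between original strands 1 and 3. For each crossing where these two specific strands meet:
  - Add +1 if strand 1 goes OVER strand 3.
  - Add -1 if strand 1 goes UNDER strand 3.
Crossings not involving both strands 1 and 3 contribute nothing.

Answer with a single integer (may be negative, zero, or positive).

Answer: -1

Derivation:
Gen 1: crossing 1x2. Both 1&3? no. Sum: 0
Gen 2: 1 over 3. Both 1&3? yes. Contrib: +1. Sum: 1
Gen 3: 3 over 1. Both 1&3? yes. Contrib: -1. Sum: 0
Gen 4: crossing 2x1. Both 1&3? no. Sum: 0
Gen 5: crossing 1x2. Both 1&3? no. Sum: 0
Gen 6: crossing 2x1. Both 1&3? no. Sum: 0
Gen 7: crossing 2x3. Both 1&3? no. Sum: 0
Gen 8: 1 under 3. Both 1&3? yes. Contrib: -1. Sum: -1
Gen 9: 3 over 1. Both 1&3? yes. Contrib: -1. Sum: -2
Gen 10: crossing 3x2. Both 1&3? no. Sum: -2
Gen 11: crossing 2x3. Both 1&3? no. Sum: -2
Gen 12: crossing 3x2. Both 1&3? no. Sum: -2
Gen 13: crossing 2x3. Both 1&3? no. Sum: -2
Gen 14: 1 over 3. Both 1&3? yes. Contrib: +1. Sum: -1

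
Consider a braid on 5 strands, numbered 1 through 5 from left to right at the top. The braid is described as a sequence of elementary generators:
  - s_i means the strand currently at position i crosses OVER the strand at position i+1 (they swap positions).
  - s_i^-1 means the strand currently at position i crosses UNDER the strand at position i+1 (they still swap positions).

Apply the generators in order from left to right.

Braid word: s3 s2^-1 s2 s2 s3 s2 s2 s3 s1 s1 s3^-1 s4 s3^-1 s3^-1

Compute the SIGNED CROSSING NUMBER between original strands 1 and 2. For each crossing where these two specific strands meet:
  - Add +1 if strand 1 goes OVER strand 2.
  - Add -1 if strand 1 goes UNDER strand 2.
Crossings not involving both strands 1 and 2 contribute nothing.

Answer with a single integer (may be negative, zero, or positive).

Gen 1: crossing 3x4. Both 1&2? no. Sum: 0
Gen 2: crossing 2x4. Both 1&2? no. Sum: 0
Gen 3: crossing 4x2. Both 1&2? no. Sum: 0
Gen 4: crossing 2x4. Both 1&2? no. Sum: 0
Gen 5: crossing 2x3. Both 1&2? no. Sum: 0
Gen 6: crossing 4x3. Both 1&2? no. Sum: 0
Gen 7: crossing 3x4. Both 1&2? no. Sum: 0
Gen 8: crossing 3x2. Both 1&2? no. Sum: 0
Gen 9: crossing 1x4. Both 1&2? no. Sum: 0
Gen 10: crossing 4x1. Both 1&2? no. Sum: 0
Gen 11: crossing 2x3. Both 1&2? no. Sum: 0
Gen 12: crossing 2x5. Both 1&2? no. Sum: 0
Gen 13: crossing 3x5. Both 1&2? no. Sum: 0
Gen 14: crossing 5x3. Both 1&2? no. Sum: 0

Answer: 0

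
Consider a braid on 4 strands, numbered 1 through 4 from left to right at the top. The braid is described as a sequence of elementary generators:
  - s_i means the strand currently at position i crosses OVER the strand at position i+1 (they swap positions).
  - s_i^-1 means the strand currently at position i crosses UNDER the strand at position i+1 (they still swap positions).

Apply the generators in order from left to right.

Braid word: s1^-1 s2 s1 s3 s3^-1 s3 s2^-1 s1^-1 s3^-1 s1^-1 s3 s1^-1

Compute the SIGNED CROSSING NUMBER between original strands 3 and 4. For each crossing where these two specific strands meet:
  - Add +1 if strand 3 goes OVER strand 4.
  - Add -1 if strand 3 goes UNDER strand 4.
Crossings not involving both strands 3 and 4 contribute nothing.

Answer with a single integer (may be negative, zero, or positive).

Gen 1: crossing 1x2. Both 3&4? no. Sum: 0
Gen 2: crossing 1x3. Both 3&4? no. Sum: 0
Gen 3: crossing 2x3. Both 3&4? no. Sum: 0
Gen 4: crossing 1x4. Both 3&4? no. Sum: 0
Gen 5: crossing 4x1. Both 3&4? no. Sum: 0
Gen 6: crossing 1x4. Both 3&4? no. Sum: 0
Gen 7: crossing 2x4. Both 3&4? no. Sum: 0
Gen 8: 3 under 4. Both 3&4? yes. Contrib: -1. Sum: -1
Gen 9: crossing 2x1. Both 3&4? no. Sum: -1
Gen 10: 4 under 3. Both 3&4? yes. Contrib: +1. Sum: 0
Gen 11: crossing 1x2. Both 3&4? no. Sum: 0
Gen 12: 3 under 4. Both 3&4? yes. Contrib: -1. Sum: -1

Answer: -1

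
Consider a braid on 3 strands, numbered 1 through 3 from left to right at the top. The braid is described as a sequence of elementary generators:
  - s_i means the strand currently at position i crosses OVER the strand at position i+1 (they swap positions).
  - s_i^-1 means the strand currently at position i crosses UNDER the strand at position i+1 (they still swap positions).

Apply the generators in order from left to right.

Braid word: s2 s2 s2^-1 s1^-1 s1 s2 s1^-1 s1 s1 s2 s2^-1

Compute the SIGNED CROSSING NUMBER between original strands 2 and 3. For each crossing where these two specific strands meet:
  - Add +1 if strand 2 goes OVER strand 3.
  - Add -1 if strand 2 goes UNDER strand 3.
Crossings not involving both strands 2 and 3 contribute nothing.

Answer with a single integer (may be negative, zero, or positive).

Answer: -2

Derivation:
Gen 1: 2 over 3. Both 2&3? yes. Contrib: +1. Sum: 1
Gen 2: 3 over 2. Both 2&3? yes. Contrib: -1. Sum: 0
Gen 3: 2 under 3. Both 2&3? yes. Contrib: -1. Sum: -1
Gen 4: crossing 1x3. Both 2&3? no. Sum: -1
Gen 5: crossing 3x1. Both 2&3? no. Sum: -1
Gen 6: 3 over 2. Both 2&3? yes. Contrib: -1. Sum: -2
Gen 7: crossing 1x2. Both 2&3? no. Sum: -2
Gen 8: crossing 2x1. Both 2&3? no. Sum: -2
Gen 9: crossing 1x2. Both 2&3? no. Sum: -2
Gen 10: crossing 1x3. Both 2&3? no. Sum: -2
Gen 11: crossing 3x1. Both 2&3? no. Sum: -2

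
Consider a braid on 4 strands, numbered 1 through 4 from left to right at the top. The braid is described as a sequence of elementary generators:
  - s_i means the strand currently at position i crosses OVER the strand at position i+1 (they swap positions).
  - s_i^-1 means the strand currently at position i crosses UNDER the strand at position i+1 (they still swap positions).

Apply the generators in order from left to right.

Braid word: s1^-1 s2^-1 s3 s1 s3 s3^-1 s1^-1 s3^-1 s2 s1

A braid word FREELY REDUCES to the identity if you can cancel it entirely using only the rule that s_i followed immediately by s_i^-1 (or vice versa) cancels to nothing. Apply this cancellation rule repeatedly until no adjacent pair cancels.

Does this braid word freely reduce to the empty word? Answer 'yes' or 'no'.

Gen 1 (s1^-1): push. Stack: [s1^-1]
Gen 2 (s2^-1): push. Stack: [s1^-1 s2^-1]
Gen 3 (s3): push. Stack: [s1^-1 s2^-1 s3]
Gen 4 (s1): push. Stack: [s1^-1 s2^-1 s3 s1]
Gen 5 (s3): push. Stack: [s1^-1 s2^-1 s3 s1 s3]
Gen 6 (s3^-1): cancels prior s3. Stack: [s1^-1 s2^-1 s3 s1]
Gen 7 (s1^-1): cancels prior s1. Stack: [s1^-1 s2^-1 s3]
Gen 8 (s3^-1): cancels prior s3. Stack: [s1^-1 s2^-1]
Gen 9 (s2): cancels prior s2^-1. Stack: [s1^-1]
Gen 10 (s1): cancels prior s1^-1. Stack: []
Reduced word: (empty)

Answer: yes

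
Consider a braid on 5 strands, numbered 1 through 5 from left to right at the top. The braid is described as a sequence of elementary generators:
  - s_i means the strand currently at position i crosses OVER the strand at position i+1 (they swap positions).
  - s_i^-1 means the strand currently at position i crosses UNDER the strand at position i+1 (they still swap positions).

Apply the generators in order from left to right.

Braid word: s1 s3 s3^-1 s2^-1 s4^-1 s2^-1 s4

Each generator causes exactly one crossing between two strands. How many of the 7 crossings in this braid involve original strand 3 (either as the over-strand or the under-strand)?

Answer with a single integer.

Answer: 4

Derivation:
Gen 1: crossing 1x2. Involves strand 3? no. Count so far: 0
Gen 2: crossing 3x4. Involves strand 3? yes. Count so far: 1
Gen 3: crossing 4x3. Involves strand 3? yes. Count so far: 2
Gen 4: crossing 1x3. Involves strand 3? yes. Count so far: 3
Gen 5: crossing 4x5. Involves strand 3? no. Count so far: 3
Gen 6: crossing 3x1. Involves strand 3? yes. Count so far: 4
Gen 7: crossing 5x4. Involves strand 3? no. Count so far: 4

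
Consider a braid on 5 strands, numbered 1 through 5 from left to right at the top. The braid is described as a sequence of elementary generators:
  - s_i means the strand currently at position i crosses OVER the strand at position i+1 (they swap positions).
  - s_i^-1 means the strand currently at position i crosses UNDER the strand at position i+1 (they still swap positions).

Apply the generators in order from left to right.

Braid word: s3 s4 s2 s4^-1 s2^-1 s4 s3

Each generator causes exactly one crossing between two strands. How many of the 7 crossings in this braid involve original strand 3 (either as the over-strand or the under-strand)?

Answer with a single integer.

Gen 1: crossing 3x4. Involves strand 3? yes. Count so far: 1
Gen 2: crossing 3x5. Involves strand 3? yes. Count so far: 2
Gen 3: crossing 2x4. Involves strand 3? no. Count so far: 2
Gen 4: crossing 5x3. Involves strand 3? yes. Count so far: 3
Gen 5: crossing 4x2. Involves strand 3? no. Count so far: 3
Gen 6: crossing 3x5. Involves strand 3? yes. Count so far: 4
Gen 7: crossing 4x5. Involves strand 3? no. Count so far: 4

Answer: 4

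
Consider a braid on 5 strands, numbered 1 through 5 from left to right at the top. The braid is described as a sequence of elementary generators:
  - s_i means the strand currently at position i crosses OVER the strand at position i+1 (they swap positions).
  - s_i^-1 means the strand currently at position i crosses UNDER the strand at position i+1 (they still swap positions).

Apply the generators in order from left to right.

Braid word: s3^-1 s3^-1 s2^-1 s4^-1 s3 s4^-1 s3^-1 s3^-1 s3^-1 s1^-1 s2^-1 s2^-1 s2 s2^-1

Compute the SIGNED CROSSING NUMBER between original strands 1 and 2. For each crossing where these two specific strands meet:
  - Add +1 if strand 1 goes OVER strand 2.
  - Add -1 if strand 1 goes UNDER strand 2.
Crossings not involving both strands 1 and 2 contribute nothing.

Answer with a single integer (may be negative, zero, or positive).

Gen 1: crossing 3x4. Both 1&2? no. Sum: 0
Gen 2: crossing 4x3. Both 1&2? no. Sum: 0
Gen 3: crossing 2x3. Both 1&2? no. Sum: 0
Gen 4: crossing 4x5. Both 1&2? no. Sum: 0
Gen 5: crossing 2x5. Both 1&2? no. Sum: 0
Gen 6: crossing 2x4. Both 1&2? no. Sum: 0
Gen 7: crossing 5x4. Both 1&2? no. Sum: 0
Gen 8: crossing 4x5. Both 1&2? no. Sum: 0
Gen 9: crossing 5x4. Both 1&2? no. Sum: 0
Gen 10: crossing 1x3. Both 1&2? no. Sum: 0
Gen 11: crossing 1x4. Both 1&2? no. Sum: 0
Gen 12: crossing 4x1. Both 1&2? no. Sum: 0
Gen 13: crossing 1x4. Both 1&2? no. Sum: 0
Gen 14: crossing 4x1. Both 1&2? no. Sum: 0

Answer: 0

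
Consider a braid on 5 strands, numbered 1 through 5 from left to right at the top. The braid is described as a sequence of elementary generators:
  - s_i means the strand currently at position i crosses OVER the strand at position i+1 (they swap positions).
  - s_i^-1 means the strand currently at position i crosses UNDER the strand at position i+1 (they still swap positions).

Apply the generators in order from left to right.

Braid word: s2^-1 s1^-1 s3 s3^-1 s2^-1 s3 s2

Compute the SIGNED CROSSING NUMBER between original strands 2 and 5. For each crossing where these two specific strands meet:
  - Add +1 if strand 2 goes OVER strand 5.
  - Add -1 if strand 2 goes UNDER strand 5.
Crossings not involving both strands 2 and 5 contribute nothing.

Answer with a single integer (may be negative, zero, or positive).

Gen 1: crossing 2x3. Both 2&5? no. Sum: 0
Gen 2: crossing 1x3. Both 2&5? no. Sum: 0
Gen 3: crossing 2x4. Both 2&5? no. Sum: 0
Gen 4: crossing 4x2. Both 2&5? no. Sum: 0
Gen 5: crossing 1x2. Both 2&5? no. Sum: 0
Gen 6: crossing 1x4. Both 2&5? no. Sum: 0
Gen 7: crossing 2x4. Both 2&5? no. Sum: 0

Answer: 0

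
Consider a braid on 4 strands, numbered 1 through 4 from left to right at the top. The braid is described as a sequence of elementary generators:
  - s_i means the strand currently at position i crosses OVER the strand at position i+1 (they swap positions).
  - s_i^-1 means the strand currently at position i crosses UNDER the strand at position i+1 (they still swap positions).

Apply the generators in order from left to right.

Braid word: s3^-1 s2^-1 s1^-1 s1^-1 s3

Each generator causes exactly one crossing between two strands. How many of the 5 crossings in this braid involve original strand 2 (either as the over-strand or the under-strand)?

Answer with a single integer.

Gen 1: crossing 3x4. Involves strand 2? no. Count so far: 0
Gen 2: crossing 2x4. Involves strand 2? yes. Count so far: 1
Gen 3: crossing 1x4. Involves strand 2? no. Count so far: 1
Gen 4: crossing 4x1. Involves strand 2? no. Count so far: 1
Gen 5: crossing 2x3. Involves strand 2? yes. Count so far: 2

Answer: 2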